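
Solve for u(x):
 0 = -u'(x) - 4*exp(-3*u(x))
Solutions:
 u(x) = log(C1 - 12*x)/3
 u(x) = log((-3^(1/3) - 3^(5/6)*I)*(C1 - 4*x)^(1/3)/2)
 u(x) = log((-3^(1/3) + 3^(5/6)*I)*(C1 - 4*x)^(1/3)/2)


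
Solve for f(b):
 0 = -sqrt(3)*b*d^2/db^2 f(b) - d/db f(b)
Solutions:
 f(b) = C1 + C2*b^(1 - sqrt(3)/3)


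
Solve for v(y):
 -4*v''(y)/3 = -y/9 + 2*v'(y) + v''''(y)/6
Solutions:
 v(y) = C1 + C2*exp(-6^(1/3)*y*(-(27 + sqrt(1113))^(1/3) + 4*6^(1/3)/(27 + sqrt(1113))^(1/3))/6)*sin(2^(1/3)*3^(1/6)*y*(2*2^(1/3)/(27 + sqrt(1113))^(1/3) + 3^(2/3)*(27 + sqrt(1113))^(1/3)/6)) + C3*exp(-6^(1/3)*y*(-(27 + sqrt(1113))^(1/3) + 4*6^(1/3)/(27 + sqrt(1113))^(1/3))/6)*cos(2^(1/3)*3^(1/6)*y*(2*2^(1/3)/(27 + sqrt(1113))^(1/3) + 3^(2/3)*(27 + sqrt(1113))^(1/3)/6)) + C4*exp(6^(1/3)*y*(-(27 + sqrt(1113))^(1/3) + 4*6^(1/3)/(27 + sqrt(1113))^(1/3))/3) + y^2/36 - y/27


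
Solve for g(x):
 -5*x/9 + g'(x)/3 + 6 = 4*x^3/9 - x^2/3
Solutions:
 g(x) = C1 + x^4/3 - x^3/3 + 5*x^2/6 - 18*x


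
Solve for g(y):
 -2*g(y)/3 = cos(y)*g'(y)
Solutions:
 g(y) = C1*(sin(y) - 1)^(1/3)/(sin(y) + 1)^(1/3)


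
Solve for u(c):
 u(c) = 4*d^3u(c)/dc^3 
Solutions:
 u(c) = C3*exp(2^(1/3)*c/2) + (C1*sin(2^(1/3)*sqrt(3)*c/4) + C2*cos(2^(1/3)*sqrt(3)*c/4))*exp(-2^(1/3)*c/4)


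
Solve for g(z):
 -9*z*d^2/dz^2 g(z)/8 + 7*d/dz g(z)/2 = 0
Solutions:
 g(z) = C1 + C2*z^(37/9)


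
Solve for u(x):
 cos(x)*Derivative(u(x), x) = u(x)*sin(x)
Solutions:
 u(x) = C1/cos(x)


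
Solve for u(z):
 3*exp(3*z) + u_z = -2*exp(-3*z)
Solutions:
 u(z) = C1 - exp(3*z) + 2*exp(-3*z)/3


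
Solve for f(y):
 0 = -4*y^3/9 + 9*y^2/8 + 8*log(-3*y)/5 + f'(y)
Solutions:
 f(y) = C1 + y^4/9 - 3*y^3/8 - 8*y*log(-y)/5 + 8*y*(1 - log(3))/5


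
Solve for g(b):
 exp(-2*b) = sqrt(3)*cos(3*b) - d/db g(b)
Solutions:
 g(b) = C1 + sqrt(3)*sin(3*b)/3 + exp(-2*b)/2


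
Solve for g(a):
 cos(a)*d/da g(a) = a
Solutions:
 g(a) = C1 + Integral(a/cos(a), a)


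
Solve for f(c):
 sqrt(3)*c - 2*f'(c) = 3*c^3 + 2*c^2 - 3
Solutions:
 f(c) = C1 - 3*c^4/8 - c^3/3 + sqrt(3)*c^2/4 + 3*c/2


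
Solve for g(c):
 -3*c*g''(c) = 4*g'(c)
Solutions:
 g(c) = C1 + C2/c^(1/3)


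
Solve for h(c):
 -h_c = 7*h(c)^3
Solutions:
 h(c) = -sqrt(2)*sqrt(-1/(C1 - 7*c))/2
 h(c) = sqrt(2)*sqrt(-1/(C1 - 7*c))/2


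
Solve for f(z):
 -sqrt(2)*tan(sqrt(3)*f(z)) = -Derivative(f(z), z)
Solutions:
 f(z) = sqrt(3)*(pi - asin(C1*exp(sqrt(6)*z)))/3
 f(z) = sqrt(3)*asin(C1*exp(sqrt(6)*z))/3


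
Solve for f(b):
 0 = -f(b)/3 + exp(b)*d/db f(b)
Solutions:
 f(b) = C1*exp(-exp(-b)/3)


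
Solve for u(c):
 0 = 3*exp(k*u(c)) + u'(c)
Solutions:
 u(c) = Piecewise((log(1/(C1*k + 3*c*k))/k, Ne(k, 0)), (nan, True))
 u(c) = Piecewise((C1 - 3*c, Eq(k, 0)), (nan, True))


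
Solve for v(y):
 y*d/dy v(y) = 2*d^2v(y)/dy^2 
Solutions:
 v(y) = C1 + C2*erfi(y/2)


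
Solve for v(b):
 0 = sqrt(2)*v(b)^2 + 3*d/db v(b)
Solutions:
 v(b) = 3/(C1 + sqrt(2)*b)


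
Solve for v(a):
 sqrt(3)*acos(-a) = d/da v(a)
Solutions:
 v(a) = C1 + sqrt(3)*(a*acos(-a) + sqrt(1 - a^2))


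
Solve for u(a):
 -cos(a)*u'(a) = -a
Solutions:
 u(a) = C1 + Integral(a/cos(a), a)


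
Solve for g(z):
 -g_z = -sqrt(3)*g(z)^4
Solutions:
 g(z) = (-1/(C1 + 3*sqrt(3)*z))^(1/3)
 g(z) = (-1/(C1 + sqrt(3)*z))^(1/3)*(-3^(2/3) - 3*3^(1/6)*I)/6
 g(z) = (-1/(C1 + sqrt(3)*z))^(1/3)*(-3^(2/3) + 3*3^(1/6)*I)/6


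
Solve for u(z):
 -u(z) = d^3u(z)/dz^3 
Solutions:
 u(z) = C3*exp(-z) + (C1*sin(sqrt(3)*z/2) + C2*cos(sqrt(3)*z/2))*exp(z/2)


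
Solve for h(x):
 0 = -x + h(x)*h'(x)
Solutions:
 h(x) = -sqrt(C1 + x^2)
 h(x) = sqrt(C1 + x^2)


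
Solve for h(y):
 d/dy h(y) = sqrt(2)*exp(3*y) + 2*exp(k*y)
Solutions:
 h(y) = C1 + sqrt(2)*exp(3*y)/3 + 2*exp(k*y)/k


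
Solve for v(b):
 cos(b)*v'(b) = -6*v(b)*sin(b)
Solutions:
 v(b) = C1*cos(b)^6


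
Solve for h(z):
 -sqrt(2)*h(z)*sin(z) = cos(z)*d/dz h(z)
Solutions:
 h(z) = C1*cos(z)^(sqrt(2))


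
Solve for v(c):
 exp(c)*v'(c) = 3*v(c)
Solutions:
 v(c) = C1*exp(-3*exp(-c))


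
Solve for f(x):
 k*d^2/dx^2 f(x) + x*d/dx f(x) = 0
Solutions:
 f(x) = C1 + C2*sqrt(k)*erf(sqrt(2)*x*sqrt(1/k)/2)


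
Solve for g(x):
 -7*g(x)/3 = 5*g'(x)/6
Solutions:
 g(x) = C1*exp(-14*x/5)


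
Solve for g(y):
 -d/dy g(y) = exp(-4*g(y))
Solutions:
 g(y) = log(-I*(C1 - 4*y)^(1/4))
 g(y) = log(I*(C1 - 4*y)^(1/4))
 g(y) = log(-(C1 - 4*y)^(1/4))
 g(y) = log(C1 - 4*y)/4


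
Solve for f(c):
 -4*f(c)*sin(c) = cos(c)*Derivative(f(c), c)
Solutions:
 f(c) = C1*cos(c)^4


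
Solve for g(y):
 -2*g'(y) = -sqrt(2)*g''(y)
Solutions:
 g(y) = C1 + C2*exp(sqrt(2)*y)


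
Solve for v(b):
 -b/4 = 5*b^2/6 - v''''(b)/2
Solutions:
 v(b) = C1 + C2*b + C3*b^2 + C4*b^3 + b^6/216 + b^5/240


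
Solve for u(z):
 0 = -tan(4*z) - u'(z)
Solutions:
 u(z) = C1 + log(cos(4*z))/4


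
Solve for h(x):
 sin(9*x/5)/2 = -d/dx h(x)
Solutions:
 h(x) = C1 + 5*cos(9*x/5)/18


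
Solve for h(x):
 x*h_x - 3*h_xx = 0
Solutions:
 h(x) = C1 + C2*erfi(sqrt(6)*x/6)


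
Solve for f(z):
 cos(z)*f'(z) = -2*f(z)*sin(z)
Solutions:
 f(z) = C1*cos(z)^2


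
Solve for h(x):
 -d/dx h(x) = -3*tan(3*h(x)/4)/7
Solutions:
 h(x) = -4*asin(C1*exp(9*x/28))/3 + 4*pi/3
 h(x) = 4*asin(C1*exp(9*x/28))/3


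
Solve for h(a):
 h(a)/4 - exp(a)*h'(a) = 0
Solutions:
 h(a) = C1*exp(-exp(-a)/4)


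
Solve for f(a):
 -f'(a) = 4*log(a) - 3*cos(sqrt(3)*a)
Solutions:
 f(a) = C1 - 4*a*log(a) + 4*a + sqrt(3)*sin(sqrt(3)*a)


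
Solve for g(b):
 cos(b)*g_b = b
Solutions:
 g(b) = C1 + Integral(b/cos(b), b)


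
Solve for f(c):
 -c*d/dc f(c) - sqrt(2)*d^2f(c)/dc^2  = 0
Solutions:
 f(c) = C1 + C2*erf(2^(1/4)*c/2)


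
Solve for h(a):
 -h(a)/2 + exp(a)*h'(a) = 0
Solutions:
 h(a) = C1*exp(-exp(-a)/2)


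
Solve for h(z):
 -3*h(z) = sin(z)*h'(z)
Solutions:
 h(z) = C1*(cos(z) + 1)^(3/2)/(cos(z) - 1)^(3/2)


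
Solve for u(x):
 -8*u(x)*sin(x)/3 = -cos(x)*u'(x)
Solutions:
 u(x) = C1/cos(x)^(8/3)


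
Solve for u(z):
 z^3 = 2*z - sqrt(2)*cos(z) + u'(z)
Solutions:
 u(z) = C1 + z^4/4 - z^2 + sqrt(2)*sin(z)


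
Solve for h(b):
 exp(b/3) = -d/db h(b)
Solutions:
 h(b) = C1 - 3*exp(b/3)


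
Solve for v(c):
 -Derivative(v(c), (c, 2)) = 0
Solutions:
 v(c) = C1 + C2*c


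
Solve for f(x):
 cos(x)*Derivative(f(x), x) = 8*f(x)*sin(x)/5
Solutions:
 f(x) = C1/cos(x)^(8/5)


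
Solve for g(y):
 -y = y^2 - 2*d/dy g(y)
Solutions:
 g(y) = C1 + y^3/6 + y^2/4


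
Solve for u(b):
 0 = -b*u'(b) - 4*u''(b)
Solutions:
 u(b) = C1 + C2*erf(sqrt(2)*b/4)


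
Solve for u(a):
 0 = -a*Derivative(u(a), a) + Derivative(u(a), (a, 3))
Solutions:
 u(a) = C1 + Integral(C2*airyai(a) + C3*airybi(a), a)


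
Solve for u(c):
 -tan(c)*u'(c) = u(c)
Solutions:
 u(c) = C1/sin(c)


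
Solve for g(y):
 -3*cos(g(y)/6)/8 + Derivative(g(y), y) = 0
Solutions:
 -3*y/8 - 3*log(sin(g(y)/6) - 1) + 3*log(sin(g(y)/6) + 1) = C1


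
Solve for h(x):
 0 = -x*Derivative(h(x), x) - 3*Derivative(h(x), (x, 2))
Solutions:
 h(x) = C1 + C2*erf(sqrt(6)*x/6)


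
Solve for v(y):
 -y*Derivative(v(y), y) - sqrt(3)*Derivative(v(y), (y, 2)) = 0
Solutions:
 v(y) = C1 + C2*erf(sqrt(2)*3^(3/4)*y/6)


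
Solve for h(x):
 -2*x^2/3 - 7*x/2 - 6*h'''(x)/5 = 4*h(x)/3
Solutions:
 h(x) = C3*exp(-30^(1/3)*x/3) - x^2/2 - 21*x/8 + (C1*sin(10^(1/3)*3^(5/6)*x/6) + C2*cos(10^(1/3)*3^(5/6)*x/6))*exp(30^(1/3)*x/6)


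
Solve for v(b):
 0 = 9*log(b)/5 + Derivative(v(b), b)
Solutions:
 v(b) = C1 - 9*b*log(b)/5 + 9*b/5


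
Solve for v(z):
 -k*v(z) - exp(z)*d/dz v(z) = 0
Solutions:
 v(z) = C1*exp(k*exp(-z))


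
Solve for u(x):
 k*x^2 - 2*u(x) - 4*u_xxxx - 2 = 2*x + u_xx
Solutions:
 u(x) = k*x^2/2 - k/2 - x + (C1*sin(2^(3/4)*x*cos(atan(sqrt(31))/2)/2) + C2*cos(2^(3/4)*x*cos(atan(sqrt(31))/2)/2))*exp(-2^(3/4)*x*sin(atan(sqrt(31))/2)/2) + (C3*sin(2^(3/4)*x*cos(atan(sqrt(31))/2)/2) + C4*cos(2^(3/4)*x*cos(atan(sqrt(31))/2)/2))*exp(2^(3/4)*x*sin(atan(sqrt(31))/2)/2) - 1


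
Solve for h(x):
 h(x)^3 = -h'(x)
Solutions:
 h(x) = -sqrt(2)*sqrt(-1/(C1 - x))/2
 h(x) = sqrt(2)*sqrt(-1/(C1 - x))/2


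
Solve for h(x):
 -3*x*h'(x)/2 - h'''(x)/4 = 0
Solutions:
 h(x) = C1 + Integral(C2*airyai(-6^(1/3)*x) + C3*airybi(-6^(1/3)*x), x)


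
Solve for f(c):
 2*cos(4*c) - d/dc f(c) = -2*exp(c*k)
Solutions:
 f(c) = C1 + sin(4*c)/2 + 2*exp(c*k)/k


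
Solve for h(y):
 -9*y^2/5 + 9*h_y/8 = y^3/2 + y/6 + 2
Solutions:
 h(y) = C1 + y^4/9 + 8*y^3/15 + 2*y^2/27 + 16*y/9


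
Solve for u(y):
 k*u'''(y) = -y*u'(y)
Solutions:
 u(y) = C1 + Integral(C2*airyai(y*(-1/k)^(1/3)) + C3*airybi(y*(-1/k)^(1/3)), y)


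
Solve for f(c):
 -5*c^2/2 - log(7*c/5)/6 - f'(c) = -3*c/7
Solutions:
 f(c) = C1 - 5*c^3/6 + 3*c^2/14 - c*log(c)/6 - c*log(7)/6 + c/6 + c*log(5)/6


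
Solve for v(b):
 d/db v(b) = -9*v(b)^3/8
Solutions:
 v(b) = -2*sqrt(-1/(C1 - 9*b))
 v(b) = 2*sqrt(-1/(C1 - 9*b))


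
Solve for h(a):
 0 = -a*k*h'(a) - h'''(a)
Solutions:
 h(a) = C1 + Integral(C2*airyai(a*(-k)^(1/3)) + C3*airybi(a*(-k)^(1/3)), a)


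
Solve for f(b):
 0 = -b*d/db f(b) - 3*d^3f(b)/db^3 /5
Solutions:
 f(b) = C1 + Integral(C2*airyai(-3^(2/3)*5^(1/3)*b/3) + C3*airybi(-3^(2/3)*5^(1/3)*b/3), b)


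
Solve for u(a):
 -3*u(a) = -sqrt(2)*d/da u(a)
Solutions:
 u(a) = C1*exp(3*sqrt(2)*a/2)


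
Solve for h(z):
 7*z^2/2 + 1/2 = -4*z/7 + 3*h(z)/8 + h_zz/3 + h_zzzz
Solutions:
 h(z) = 28*z^2/3 + 32*z/21 + (C1*sin(6^(1/4)*z*cos(atan(5*sqrt(2)/2)/2)/2) + C2*cos(6^(1/4)*z*cos(atan(5*sqrt(2)/2)/2)/2))*exp(-6^(1/4)*z*sin(atan(5*sqrt(2)/2)/2)/2) + (C3*sin(6^(1/4)*z*cos(atan(5*sqrt(2)/2)/2)/2) + C4*cos(6^(1/4)*z*cos(atan(5*sqrt(2)/2)/2)/2))*exp(6^(1/4)*z*sin(atan(5*sqrt(2)/2)/2)/2) - 412/27


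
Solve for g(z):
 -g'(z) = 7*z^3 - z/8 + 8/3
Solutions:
 g(z) = C1 - 7*z^4/4 + z^2/16 - 8*z/3


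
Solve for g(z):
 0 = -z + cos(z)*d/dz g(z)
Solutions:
 g(z) = C1 + Integral(z/cos(z), z)


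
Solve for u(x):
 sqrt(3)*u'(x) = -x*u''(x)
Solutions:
 u(x) = C1 + C2*x^(1 - sqrt(3))


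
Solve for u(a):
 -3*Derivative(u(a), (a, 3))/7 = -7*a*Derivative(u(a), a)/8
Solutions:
 u(a) = C1 + Integral(C2*airyai(21^(2/3)*a/6) + C3*airybi(21^(2/3)*a/6), a)


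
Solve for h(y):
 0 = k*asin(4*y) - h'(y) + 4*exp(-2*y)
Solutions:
 h(y) = C1 + k*y*asin(4*y) + k*sqrt(1 - 16*y^2)/4 - 2*exp(-2*y)


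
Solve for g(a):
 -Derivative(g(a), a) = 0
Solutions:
 g(a) = C1


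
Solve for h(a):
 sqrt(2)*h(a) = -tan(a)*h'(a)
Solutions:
 h(a) = C1/sin(a)^(sqrt(2))


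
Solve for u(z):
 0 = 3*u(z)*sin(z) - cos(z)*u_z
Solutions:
 u(z) = C1/cos(z)^3


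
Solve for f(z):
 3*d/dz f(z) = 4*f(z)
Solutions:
 f(z) = C1*exp(4*z/3)


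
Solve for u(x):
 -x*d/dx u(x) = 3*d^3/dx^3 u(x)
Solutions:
 u(x) = C1 + Integral(C2*airyai(-3^(2/3)*x/3) + C3*airybi(-3^(2/3)*x/3), x)


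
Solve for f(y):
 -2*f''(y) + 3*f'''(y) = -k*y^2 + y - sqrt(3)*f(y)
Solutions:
 f(y) = C1*exp(y*(8*2^(1/3)/(-16 + sqrt(-256 + (-16 + 243*sqrt(3))^2) + 243*sqrt(3))^(1/3) + 8 + 2^(2/3)*(-16 + sqrt(-256 + (-16 + 243*sqrt(3))^2) + 243*sqrt(3))^(1/3))/36)*sin(2^(1/3)*sqrt(3)*y*(-2^(1/3)*(-16 + 27*sqrt(-256/729 + (-16/27 + 9*sqrt(3))^2) + 243*sqrt(3))^(1/3) + 8/(-16 + 27*sqrt(-256/729 + (-16/27 + 9*sqrt(3))^2) + 243*sqrt(3))^(1/3))/36) + C2*exp(y*(8*2^(1/3)/(-16 + sqrt(-256 + (-16 + 243*sqrt(3))^2) + 243*sqrt(3))^(1/3) + 8 + 2^(2/3)*(-16 + sqrt(-256 + (-16 + 243*sqrt(3))^2) + 243*sqrt(3))^(1/3))/36)*cos(2^(1/3)*sqrt(3)*y*(-2^(1/3)*(-16 + 27*sqrt(-256/729 + (-16/27 + 9*sqrt(3))^2) + 243*sqrt(3))^(1/3) + 8/(-16 + 27*sqrt(-256/729 + (-16/27 + 9*sqrt(3))^2) + 243*sqrt(3))^(1/3))/36) + C3*exp(y*(-2^(2/3)*(-16 + sqrt(-256 + (-16 + 243*sqrt(3))^2) + 243*sqrt(3))^(1/3) - 8*2^(1/3)/(-16 + sqrt(-256 + (-16 + 243*sqrt(3))^2) + 243*sqrt(3))^(1/3) + 4)/18) - sqrt(3)*k*y^2/3 - 4*k/3 + sqrt(3)*y/3


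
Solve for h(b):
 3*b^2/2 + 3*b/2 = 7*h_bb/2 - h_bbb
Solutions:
 h(b) = C1 + C2*b + C3*exp(7*b/2) + b^4/28 + 11*b^3/98 + 33*b^2/343


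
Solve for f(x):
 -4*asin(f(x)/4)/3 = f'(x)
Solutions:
 Integral(1/asin(_y/4), (_y, f(x))) = C1 - 4*x/3


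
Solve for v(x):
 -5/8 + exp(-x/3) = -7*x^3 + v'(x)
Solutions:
 v(x) = C1 + 7*x^4/4 - 5*x/8 - 3*exp(-x/3)


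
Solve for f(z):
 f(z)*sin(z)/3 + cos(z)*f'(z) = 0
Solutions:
 f(z) = C1*cos(z)^(1/3)


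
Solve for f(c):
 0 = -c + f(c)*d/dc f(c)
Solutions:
 f(c) = -sqrt(C1 + c^2)
 f(c) = sqrt(C1 + c^2)


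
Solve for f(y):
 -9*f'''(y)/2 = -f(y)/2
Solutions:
 f(y) = C3*exp(3^(1/3)*y/3) + (C1*sin(3^(5/6)*y/6) + C2*cos(3^(5/6)*y/6))*exp(-3^(1/3)*y/6)


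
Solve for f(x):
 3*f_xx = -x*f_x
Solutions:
 f(x) = C1 + C2*erf(sqrt(6)*x/6)


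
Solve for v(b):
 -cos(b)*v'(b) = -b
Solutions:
 v(b) = C1 + Integral(b/cos(b), b)


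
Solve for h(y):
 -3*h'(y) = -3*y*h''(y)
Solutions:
 h(y) = C1 + C2*y^2


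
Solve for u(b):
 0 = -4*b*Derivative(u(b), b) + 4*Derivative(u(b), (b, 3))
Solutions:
 u(b) = C1 + Integral(C2*airyai(b) + C3*airybi(b), b)


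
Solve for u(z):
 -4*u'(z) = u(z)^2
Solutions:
 u(z) = 4/(C1 + z)


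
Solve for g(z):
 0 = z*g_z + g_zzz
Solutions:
 g(z) = C1 + Integral(C2*airyai(-z) + C3*airybi(-z), z)


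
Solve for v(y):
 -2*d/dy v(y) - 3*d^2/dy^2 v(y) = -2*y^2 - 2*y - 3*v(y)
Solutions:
 v(y) = C1*exp(y*(-1 + sqrt(10))/3) + C2*exp(-y*(1 + sqrt(10))/3) - 2*y^2/3 - 14*y/9 - 64/27


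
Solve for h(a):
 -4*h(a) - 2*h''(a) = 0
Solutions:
 h(a) = C1*sin(sqrt(2)*a) + C2*cos(sqrt(2)*a)


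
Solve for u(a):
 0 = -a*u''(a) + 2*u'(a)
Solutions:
 u(a) = C1 + C2*a^3


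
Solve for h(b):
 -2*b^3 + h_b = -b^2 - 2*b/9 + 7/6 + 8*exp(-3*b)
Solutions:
 h(b) = C1 + b^4/2 - b^3/3 - b^2/9 + 7*b/6 - 8*exp(-3*b)/3


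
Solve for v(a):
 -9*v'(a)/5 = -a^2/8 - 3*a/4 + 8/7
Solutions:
 v(a) = C1 + 5*a^3/216 + 5*a^2/24 - 40*a/63


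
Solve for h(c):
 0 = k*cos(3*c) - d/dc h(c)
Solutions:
 h(c) = C1 + k*sin(3*c)/3


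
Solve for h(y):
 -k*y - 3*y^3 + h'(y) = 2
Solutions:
 h(y) = C1 + k*y^2/2 + 3*y^4/4 + 2*y


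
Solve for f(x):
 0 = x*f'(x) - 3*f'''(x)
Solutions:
 f(x) = C1 + Integral(C2*airyai(3^(2/3)*x/3) + C3*airybi(3^(2/3)*x/3), x)


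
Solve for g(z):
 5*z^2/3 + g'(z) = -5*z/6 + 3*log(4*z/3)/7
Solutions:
 g(z) = C1 - 5*z^3/9 - 5*z^2/12 + 3*z*log(z)/7 - 3*z*log(3)/7 - 3*z/7 + 6*z*log(2)/7


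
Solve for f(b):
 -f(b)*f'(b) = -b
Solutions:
 f(b) = -sqrt(C1 + b^2)
 f(b) = sqrt(C1 + b^2)


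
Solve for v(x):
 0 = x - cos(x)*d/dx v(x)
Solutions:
 v(x) = C1 + Integral(x/cos(x), x)


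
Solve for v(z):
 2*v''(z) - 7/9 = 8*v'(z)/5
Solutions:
 v(z) = C1 + C2*exp(4*z/5) - 35*z/72


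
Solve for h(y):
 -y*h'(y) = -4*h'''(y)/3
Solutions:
 h(y) = C1 + Integral(C2*airyai(6^(1/3)*y/2) + C3*airybi(6^(1/3)*y/2), y)


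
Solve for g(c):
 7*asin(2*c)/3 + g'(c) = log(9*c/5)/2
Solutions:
 g(c) = C1 + c*log(c)/2 - 7*c*asin(2*c)/3 - c*log(5)/2 - c/2 + c*log(3) - 7*sqrt(1 - 4*c^2)/6


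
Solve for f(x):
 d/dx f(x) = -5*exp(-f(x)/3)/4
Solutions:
 f(x) = 3*log(C1 - 5*x/12)


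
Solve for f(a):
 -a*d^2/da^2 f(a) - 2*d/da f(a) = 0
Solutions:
 f(a) = C1 + C2/a


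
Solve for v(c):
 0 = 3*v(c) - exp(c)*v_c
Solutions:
 v(c) = C1*exp(-3*exp(-c))


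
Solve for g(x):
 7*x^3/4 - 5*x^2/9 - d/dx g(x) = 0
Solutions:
 g(x) = C1 + 7*x^4/16 - 5*x^3/27


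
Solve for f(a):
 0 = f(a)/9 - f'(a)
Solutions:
 f(a) = C1*exp(a/9)


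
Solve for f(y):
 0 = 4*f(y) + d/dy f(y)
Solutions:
 f(y) = C1*exp(-4*y)


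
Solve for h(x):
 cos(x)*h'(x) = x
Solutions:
 h(x) = C1 + Integral(x/cos(x), x)


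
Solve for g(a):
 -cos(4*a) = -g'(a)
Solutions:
 g(a) = C1 + sin(4*a)/4


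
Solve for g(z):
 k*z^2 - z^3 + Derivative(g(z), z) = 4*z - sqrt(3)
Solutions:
 g(z) = C1 - k*z^3/3 + z^4/4 + 2*z^2 - sqrt(3)*z


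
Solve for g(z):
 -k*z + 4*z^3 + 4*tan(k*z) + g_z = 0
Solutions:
 g(z) = C1 + k*z^2/2 - z^4 - 4*Piecewise((-log(cos(k*z))/k, Ne(k, 0)), (0, True))


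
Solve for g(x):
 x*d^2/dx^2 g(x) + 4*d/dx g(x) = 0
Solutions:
 g(x) = C1 + C2/x^3


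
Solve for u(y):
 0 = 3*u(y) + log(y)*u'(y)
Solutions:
 u(y) = C1*exp(-3*li(y))


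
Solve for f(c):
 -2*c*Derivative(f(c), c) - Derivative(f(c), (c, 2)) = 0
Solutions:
 f(c) = C1 + C2*erf(c)


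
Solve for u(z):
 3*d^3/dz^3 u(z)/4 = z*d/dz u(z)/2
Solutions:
 u(z) = C1 + Integral(C2*airyai(2^(1/3)*3^(2/3)*z/3) + C3*airybi(2^(1/3)*3^(2/3)*z/3), z)


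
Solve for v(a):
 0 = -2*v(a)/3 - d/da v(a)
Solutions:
 v(a) = C1*exp(-2*a/3)


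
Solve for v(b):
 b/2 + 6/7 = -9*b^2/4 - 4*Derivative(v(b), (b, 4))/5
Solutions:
 v(b) = C1 + C2*b + C3*b^2 + C4*b^3 - b^6/128 - b^5/192 - 5*b^4/112


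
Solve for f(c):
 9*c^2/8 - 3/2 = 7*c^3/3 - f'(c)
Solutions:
 f(c) = C1 + 7*c^4/12 - 3*c^3/8 + 3*c/2


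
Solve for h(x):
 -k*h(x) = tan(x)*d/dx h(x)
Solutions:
 h(x) = C1*exp(-k*log(sin(x)))


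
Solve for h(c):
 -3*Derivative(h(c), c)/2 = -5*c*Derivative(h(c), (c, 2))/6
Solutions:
 h(c) = C1 + C2*c^(14/5)


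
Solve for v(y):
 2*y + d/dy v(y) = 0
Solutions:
 v(y) = C1 - y^2


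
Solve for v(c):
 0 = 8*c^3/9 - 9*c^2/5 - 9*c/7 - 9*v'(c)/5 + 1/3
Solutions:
 v(c) = C1 + 10*c^4/81 - c^3/3 - 5*c^2/14 + 5*c/27


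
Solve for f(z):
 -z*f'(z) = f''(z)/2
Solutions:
 f(z) = C1 + C2*erf(z)


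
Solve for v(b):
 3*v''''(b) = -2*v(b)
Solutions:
 v(b) = (C1*sin(6^(3/4)*b/6) + C2*cos(6^(3/4)*b/6))*exp(-6^(3/4)*b/6) + (C3*sin(6^(3/4)*b/6) + C4*cos(6^(3/4)*b/6))*exp(6^(3/4)*b/6)


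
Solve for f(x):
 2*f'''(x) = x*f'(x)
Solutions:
 f(x) = C1 + Integral(C2*airyai(2^(2/3)*x/2) + C3*airybi(2^(2/3)*x/2), x)


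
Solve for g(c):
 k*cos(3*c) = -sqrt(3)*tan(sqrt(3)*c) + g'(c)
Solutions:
 g(c) = C1 + k*sin(3*c)/3 - log(cos(sqrt(3)*c))


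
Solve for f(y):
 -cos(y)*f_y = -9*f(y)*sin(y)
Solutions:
 f(y) = C1/cos(y)^9


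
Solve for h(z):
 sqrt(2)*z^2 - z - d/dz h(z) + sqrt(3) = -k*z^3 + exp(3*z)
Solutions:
 h(z) = C1 + k*z^4/4 + sqrt(2)*z^3/3 - z^2/2 + sqrt(3)*z - exp(3*z)/3


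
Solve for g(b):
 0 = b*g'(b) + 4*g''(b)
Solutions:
 g(b) = C1 + C2*erf(sqrt(2)*b/4)


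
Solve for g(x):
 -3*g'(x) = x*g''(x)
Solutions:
 g(x) = C1 + C2/x^2


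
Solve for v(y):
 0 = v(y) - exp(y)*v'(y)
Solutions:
 v(y) = C1*exp(-exp(-y))


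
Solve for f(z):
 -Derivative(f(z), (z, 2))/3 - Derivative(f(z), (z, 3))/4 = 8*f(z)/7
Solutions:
 f(z) = C1*exp(z*(-28 + 14*2^(2/3)*7^(1/3)/(27*sqrt(785) + 757)^(1/3) + 2^(1/3)*7^(2/3)*(27*sqrt(785) + 757)^(1/3))/63)*sin(14^(1/3)*sqrt(3)*z*(-7^(1/3)*(27*sqrt(785) + 757)^(1/3) + 14*2^(1/3)/(27*sqrt(785) + 757)^(1/3))/63) + C2*exp(z*(-28 + 14*2^(2/3)*7^(1/3)/(27*sqrt(785) + 757)^(1/3) + 2^(1/3)*7^(2/3)*(27*sqrt(785) + 757)^(1/3))/63)*cos(14^(1/3)*sqrt(3)*z*(-7^(1/3)*(27*sqrt(785) + 757)^(1/3) + 14*2^(1/3)/(27*sqrt(785) + 757)^(1/3))/63) + C3*exp(-2*z*(14*2^(2/3)*7^(1/3)/(27*sqrt(785) + 757)^(1/3) + 14 + 2^(1/3)*7^(2/3)*(27*sqrt(785) + 757)^(1/3))/63)


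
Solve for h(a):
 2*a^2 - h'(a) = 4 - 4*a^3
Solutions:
 h(a) = C1 + a^4 + 2*a^3/3 - 4*a


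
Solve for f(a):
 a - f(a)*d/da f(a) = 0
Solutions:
 f(a) = -sqrt(C1 + a^2)
 f(a) = sqrt(C1 + a^2)


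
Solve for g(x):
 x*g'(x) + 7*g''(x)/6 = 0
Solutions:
 g(x) = C1 + C2*erf(sqrt(21)*x/7)


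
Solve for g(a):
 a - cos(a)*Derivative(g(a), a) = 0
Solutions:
 g(a) = C1 + Integral(a/cos(a), a)


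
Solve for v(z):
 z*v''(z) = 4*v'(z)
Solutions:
 v(z) = C1 + C2*z^5


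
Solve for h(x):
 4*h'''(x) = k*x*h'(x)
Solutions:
 h(x) = C1 + Integral(C2*airyai(2^(1/3)*k^(1/3)*x/2) + C3*airybi(2^(1/3)*k^(1/3)*x/2), x)


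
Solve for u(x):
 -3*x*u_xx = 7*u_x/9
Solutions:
 u(x) = C1 + C2*x^(20/27)


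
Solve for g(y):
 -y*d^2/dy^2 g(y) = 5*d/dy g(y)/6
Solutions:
 g(y) = C1 + C2*y^(1/6)


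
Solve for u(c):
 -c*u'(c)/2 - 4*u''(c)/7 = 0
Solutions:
 u(c) = C1 + C2*erf(sqrt(7)*c/4)


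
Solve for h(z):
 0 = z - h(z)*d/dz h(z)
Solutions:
 h(z) = -sqrt(C1 + z^2)
 h(z) = sqrt(C1 + z^2)


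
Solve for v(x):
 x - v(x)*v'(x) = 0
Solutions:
 v(x) = -sqrt(C1 + x^2)
 v(x) = sqrt(C1 + x^2)


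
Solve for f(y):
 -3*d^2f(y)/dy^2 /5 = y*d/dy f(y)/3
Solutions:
 f(y) = C1 + C2*erf(sqrt(10)*y/6)


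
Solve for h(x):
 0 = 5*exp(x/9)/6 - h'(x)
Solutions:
 h(x) = C1 + 15*exp(x/9)/2


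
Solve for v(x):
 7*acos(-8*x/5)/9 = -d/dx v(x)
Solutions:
 v(x) = C1 - 7*x*acos(-8*x/5)/9 - 7*sqrt(25 - 64*x^2)/72


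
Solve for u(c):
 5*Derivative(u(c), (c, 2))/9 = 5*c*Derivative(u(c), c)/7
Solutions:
 u(c) = C1 + C2*erfi(3*sqrt(14)*c/14)


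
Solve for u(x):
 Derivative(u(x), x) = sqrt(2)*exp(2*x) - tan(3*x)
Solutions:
 u(x) = C1 + sqrt(2)*exp(2*x)/2 + log(cos(3*x))/3


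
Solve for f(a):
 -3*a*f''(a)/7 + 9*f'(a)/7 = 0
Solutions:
 f(a) = C1 + C2*a^4


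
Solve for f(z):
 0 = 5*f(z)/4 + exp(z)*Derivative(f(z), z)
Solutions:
 f(z) = C1*exp(5*exp(-z)/4)


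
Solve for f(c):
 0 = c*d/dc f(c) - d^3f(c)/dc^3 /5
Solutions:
 f(c) = C1 + Integral(C2*airyai(5^(1/3)*c) + C3*airybi(5^(1/3)*c), c)


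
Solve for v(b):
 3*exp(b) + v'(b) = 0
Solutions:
 v(b) = C1 - 3*exp(b)


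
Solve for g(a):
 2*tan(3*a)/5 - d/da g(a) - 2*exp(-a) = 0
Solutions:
 g(a) = C1 + log(tan(3*a)^2 + 1)/15 + 2*exp(-a)


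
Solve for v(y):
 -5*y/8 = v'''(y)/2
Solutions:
 v(y) = C1 + C2*y + C3*y^2 - 5*y^4/96


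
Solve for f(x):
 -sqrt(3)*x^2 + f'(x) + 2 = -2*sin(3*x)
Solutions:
 f(x) = C1 + sqrt(3)*x^3/3 - 2*x + 2*cos(3*x)/3


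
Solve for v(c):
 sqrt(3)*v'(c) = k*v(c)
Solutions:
 v(c) = C1*exp(sqrt(3)*c*k/3)


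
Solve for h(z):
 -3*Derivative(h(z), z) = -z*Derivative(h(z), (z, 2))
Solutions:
 h(z) = C1 + C2*z^4


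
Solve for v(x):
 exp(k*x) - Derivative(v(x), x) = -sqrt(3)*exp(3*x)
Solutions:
 v(x) = C1 + sqrt(3)*exp(3*x)/3 + exp(k*x)/k


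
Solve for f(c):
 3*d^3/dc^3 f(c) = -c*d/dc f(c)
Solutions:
 f(c) = C1 + Integral(C2*airyai(-3^(2/3)*c/3) + C3*airybi(-3^(2/3)*c/3), c)


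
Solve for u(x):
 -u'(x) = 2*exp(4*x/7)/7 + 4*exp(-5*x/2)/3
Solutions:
 u(x) = C1 - exp(4*x/7)/2 + 8*exp(-5*x/2)/15


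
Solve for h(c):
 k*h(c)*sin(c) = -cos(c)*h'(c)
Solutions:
 h(c) = C1*exp(k*log(cos(c)))


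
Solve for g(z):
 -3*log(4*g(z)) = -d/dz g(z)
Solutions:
 -Integral(1/(log(_y) + 2*log(2)), (_y, g(z)))/3 = C1 - z


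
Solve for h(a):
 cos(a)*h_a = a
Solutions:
 h(a) = C1 + Integral(a/cos(a), a)


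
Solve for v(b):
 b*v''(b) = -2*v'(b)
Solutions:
 v(b) = C1 + C2/b


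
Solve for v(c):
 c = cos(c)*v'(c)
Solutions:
 v(c) = C1 + Integral(c/cos(c), c)


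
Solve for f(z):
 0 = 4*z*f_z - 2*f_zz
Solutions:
 f(z) = C1 + C2*erfi(z)


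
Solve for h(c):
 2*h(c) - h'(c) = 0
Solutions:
 h(c) = C1*exp(2*c)


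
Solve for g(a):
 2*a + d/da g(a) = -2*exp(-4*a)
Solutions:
 g(a) = C1 - a^2 + exp(-4*a)/2


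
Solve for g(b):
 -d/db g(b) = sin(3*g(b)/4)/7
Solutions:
 b/7 + 2*log(cos(3*g(b)/4) - 1)/3 - 2*log(cos(3*g(b)/4) + 1)/3 = C1


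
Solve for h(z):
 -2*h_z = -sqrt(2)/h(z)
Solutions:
 h(z) = -sqrt(C1 + sqrt(2)*z)
 h(z) = sqrt(C1 + sqrt(2)*z)


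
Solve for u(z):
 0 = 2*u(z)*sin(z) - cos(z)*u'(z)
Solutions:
 u(z) = C1/cos(z)^2


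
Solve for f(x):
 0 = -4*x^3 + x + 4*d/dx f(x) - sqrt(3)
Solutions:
 f(x) = C1 + x^4/4 - x^2/8 + sqrt(3)*x/4


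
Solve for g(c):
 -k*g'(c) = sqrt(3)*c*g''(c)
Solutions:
 g(c) = C1 + c^(-sqrt(3)*re(k)/3 + 1)*(C2*sin(sqrt(3)*log(c)*Abs(im(k))/3) + C3*cos(sqrt(3)*log(c)*im(k)/3))


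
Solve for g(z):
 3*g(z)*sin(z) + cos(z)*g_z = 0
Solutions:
 g(z) = C1*cos(z)^3


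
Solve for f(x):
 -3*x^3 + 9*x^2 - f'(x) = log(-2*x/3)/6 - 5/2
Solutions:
 f(x) = C1 - 3*x^4/4 + 3*x^3 - x*log(-x)/6 + x*(-log(2) + log(3) + 16)/6


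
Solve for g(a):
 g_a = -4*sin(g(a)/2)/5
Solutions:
 4*a/5 + log(cos(g(a)/2) - 1) - log(cos(g(a)/2) + 1) = C1


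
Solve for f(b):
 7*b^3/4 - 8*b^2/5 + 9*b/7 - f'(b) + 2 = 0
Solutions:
 f(b) = C1 + 7*b^4/16 - 8*b^3/15 + 9*b^2/14 + 2*b


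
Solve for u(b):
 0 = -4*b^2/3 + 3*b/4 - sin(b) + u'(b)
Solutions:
 u(b) = C1 + 4*b^3/9 - 3*b^2/8 - cos(b)


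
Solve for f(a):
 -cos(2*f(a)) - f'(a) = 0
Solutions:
 f(a) = -asin((C1 + exp(4*a))/(C1 - exp(4*a)))/2 + pi/2
 f(a) = asin((C1 + exp(4*a))/(C1 - exp(4*a)))/2


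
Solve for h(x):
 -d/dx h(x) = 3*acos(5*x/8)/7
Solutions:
 h(x) = C1 - 3*x*acos(5*x/8)/7 + 3*sqrt(64 - 25*x^2)/35


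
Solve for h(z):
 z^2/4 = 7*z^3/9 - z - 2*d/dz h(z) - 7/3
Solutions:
 h(z) = C1 + 7*z^4/72 - z^3/24 - z^2/4 - 7*z/6


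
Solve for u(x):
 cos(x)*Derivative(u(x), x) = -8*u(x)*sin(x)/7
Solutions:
 u(x) = C1*cos(x)^(8/7)


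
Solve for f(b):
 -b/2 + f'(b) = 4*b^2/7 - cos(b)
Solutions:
 f(b) = C1 + 4*b^3/21 + b^2/4 - sin(b)


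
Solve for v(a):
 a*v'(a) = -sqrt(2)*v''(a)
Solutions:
 v(a) = C1 + C2*erf(2^(1/4)*a/2)


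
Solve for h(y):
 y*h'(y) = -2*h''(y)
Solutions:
 h(y) = C1 + C2*erf(y/2)


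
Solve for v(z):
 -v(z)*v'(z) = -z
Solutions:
 v(z) = -sqrt(C1 + z^2)
 v(z) = sqrt(C1 + z^2)


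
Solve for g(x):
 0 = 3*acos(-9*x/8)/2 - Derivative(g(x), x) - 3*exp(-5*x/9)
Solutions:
 g(x) = C1 + 3*x*acos(-9*x/8)/2 + sqrt(64 - 81*x^2)/6 + 27*exp(-5*x/9)/5


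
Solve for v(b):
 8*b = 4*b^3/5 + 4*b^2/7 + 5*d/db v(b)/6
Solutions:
 v(b) = C1 - 6*b^4/25 - 8*b^3/35 + 24*b^2/5


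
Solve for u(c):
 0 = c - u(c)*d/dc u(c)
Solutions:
 u(c) = -sqrt(C1 + c^2)
 u(c) = sqrt(C1 + c^2)


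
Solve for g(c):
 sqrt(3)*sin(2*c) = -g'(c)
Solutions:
 g(c) = C1 + sqrt(3)*cos(2*c)/2


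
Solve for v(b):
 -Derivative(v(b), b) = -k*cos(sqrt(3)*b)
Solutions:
 v(b) = C1 + sqrt(3)*k*sin(sqrt(3)*b)/3


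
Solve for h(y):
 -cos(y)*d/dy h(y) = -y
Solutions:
 h(y) = C1 + Integral(y/cos(y), y)


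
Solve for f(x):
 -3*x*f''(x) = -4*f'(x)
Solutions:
 f(x) = C1 + C2*x^(7/3)


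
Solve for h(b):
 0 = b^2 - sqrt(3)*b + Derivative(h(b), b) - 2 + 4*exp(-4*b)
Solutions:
 h(b) = C1 - b^3/3 + sqrt(3)*b^2/2 + 2*b + exp(-4*b)


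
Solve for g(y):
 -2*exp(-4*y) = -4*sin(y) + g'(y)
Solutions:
 g(y) = C1 - 4*cos(y) + exp(-4*y)/2


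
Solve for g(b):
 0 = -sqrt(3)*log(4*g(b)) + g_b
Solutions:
 -sqrt(3)*Integral(1/(log(_y) + 2*log(2)), (_y, g(b)))/3 = C1 - b


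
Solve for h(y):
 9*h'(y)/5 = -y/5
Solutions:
 h(y) = C1 - y^2/18


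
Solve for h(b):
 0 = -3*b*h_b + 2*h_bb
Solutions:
 h(b) = C1 + C2*erfi(sqrt(3)*b/2)


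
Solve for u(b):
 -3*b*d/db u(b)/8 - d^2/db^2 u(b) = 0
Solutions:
 u(b) = C1 + C2*erf(sqrt(3)*b/4)


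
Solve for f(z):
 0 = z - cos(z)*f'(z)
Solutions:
 f(z) = C1 + Integral(z/cos(z), z)


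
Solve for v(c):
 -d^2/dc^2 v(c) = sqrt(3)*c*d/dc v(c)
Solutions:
 v(c) = C1 + C2*erf(sqrt(2)*3^(1/4)*c/2)


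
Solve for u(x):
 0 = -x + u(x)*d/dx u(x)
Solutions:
 u(x) = -sqrt(C1 + x^2)
 u(x) = sqrt(C1 + x^2)


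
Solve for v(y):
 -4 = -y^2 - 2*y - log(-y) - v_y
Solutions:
 v(y) = C1 - y^3/3 - y^2 - y*log(-y) + 5*y


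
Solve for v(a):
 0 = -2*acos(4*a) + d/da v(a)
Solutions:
 v(a) = C1 + 2*a*acos(4*a) - sqrt(1 - 16*a^2)/2


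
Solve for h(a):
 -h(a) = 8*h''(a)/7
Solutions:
 h(a) = C1*sin(sqrt(14)*a/4) + C2*cos(sqrt(14)*a/4)


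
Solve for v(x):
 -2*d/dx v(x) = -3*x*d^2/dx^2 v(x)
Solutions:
 v(x) = C1 + C2*x^(5/3)


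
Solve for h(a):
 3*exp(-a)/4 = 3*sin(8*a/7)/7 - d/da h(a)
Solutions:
 h(a) = C1 - 3*cos(8*a/7)/8 + 3*exp(-a)/4


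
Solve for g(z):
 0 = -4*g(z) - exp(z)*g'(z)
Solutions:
 g(z) = C1*exp(4*exp(-z))


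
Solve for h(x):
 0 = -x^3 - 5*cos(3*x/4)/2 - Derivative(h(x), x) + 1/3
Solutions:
 h(x) = C1 - x^4/4 + x/3 - 10*sin(3*x/4)/3


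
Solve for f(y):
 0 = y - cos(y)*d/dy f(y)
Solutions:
 f(y) = C1 + Integral(y/cos(y), y)


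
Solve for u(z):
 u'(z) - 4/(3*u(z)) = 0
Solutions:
 u(z) = -sqrt(C1 + 24*z)/3
 u(z) = sqrt(C1 + 24*z)/3


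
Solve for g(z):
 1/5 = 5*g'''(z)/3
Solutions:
 g(z) = C1 + C2*z + C3*z^2 + z^3/50


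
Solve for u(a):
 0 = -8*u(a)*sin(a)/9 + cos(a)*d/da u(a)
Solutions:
 u(a) = C1/cos(a)^(8/9)


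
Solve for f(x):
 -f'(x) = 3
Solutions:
 f(x) = C1 - 3*x


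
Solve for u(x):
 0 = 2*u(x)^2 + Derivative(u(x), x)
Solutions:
 u(x) = 1/(C1 + 2*x)


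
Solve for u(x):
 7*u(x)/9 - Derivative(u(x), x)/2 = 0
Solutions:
 u(x) = C1*exp(14*x/9)


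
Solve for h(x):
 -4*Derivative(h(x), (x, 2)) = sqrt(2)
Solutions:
 h(x) = C1 + C2*x - sqrt(2)*x^2/8


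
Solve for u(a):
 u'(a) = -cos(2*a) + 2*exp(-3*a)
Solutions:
 u(a) = C1 - sin(2*a)/2 - 2*exp(-3*a)/3


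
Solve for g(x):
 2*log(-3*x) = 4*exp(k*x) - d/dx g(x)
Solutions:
 g(x) = C1 - 2*x*log(-x) + 2*x*(1 - log(3)) + Piecewise((4*exp(k*x)/k, Ne(k, 0)), (4*x, True))


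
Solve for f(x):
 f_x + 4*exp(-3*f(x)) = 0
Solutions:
 f(x) = log(C1 - 12*x)/3
 f(x) = log((-3^(1/3) - 3^(5/6)*I)*(C1 - 4*x)^(1/3)/2)
 f(x) = log((-3^(1/3) + 3^(5/6)*I)*(C1 - 4*x)^(1/3)/2)


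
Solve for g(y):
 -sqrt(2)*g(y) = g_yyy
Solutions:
 g(y) = C3*exp(-2^(1/6)*y) + (C1*sin(2^(1/6)*sqrt(3)*y/2) + C2*cos(2^(1/6)*sqrt(3)*y/2))*exp(2^(1/6)*y/2)


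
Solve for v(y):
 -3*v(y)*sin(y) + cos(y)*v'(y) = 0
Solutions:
 v(y) = C1/cos(y)^3


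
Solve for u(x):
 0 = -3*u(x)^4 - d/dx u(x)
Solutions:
 u(x) = (-3^(2/3) - 3*3^(1/6)*I)*(1/(C1 + 3*x))^(1/3)/6
 u(x) = (-3^(2/3) + 3*3^(1/6)*I)*(1/(C1 + 3*x))^(1/3)/6
 u(x) = (1/(C1 + 9*x))^(1/3)


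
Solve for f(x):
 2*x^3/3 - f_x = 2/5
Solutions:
 f(x) = C1 + x^4/6 - 2*x/5


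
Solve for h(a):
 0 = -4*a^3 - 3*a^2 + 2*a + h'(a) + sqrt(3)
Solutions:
 h(a) = C1 + a^4 + a^3 - a^2 - sqrt(3)*a


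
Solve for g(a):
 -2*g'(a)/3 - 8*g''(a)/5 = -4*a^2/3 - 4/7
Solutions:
 g(a) = C1 + C2*exp(-5*a/12) + 2*a^3/3 - 24*a^2/5 + 4182*a/175


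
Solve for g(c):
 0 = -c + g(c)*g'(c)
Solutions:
 g(c) = -sqrt(C1 + c^2)
 g(c) = sqrt(C1 + c^2)


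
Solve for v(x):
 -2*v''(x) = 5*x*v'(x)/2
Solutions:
 v(x) = C1 + C2*erf(sqrt(10)*x/4)


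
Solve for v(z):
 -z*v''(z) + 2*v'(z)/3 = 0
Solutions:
 v(z) = C1 + C2*z^(5/3)


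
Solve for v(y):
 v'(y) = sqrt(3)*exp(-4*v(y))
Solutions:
 v(y) = log(-I*(C1 + 4*sqrt(3)*y)^(1/4))
 v(y) = log(I*(C1 + 4*sqrt(3)*y)^(1/4))
 v(y) = log(-(C1 + 4*sqrt(3)*y)^(1/4))
 v(y) = log(C1 + 4*sqrt(3)*y)/4


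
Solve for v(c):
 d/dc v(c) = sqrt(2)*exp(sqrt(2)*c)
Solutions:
 v(c) = C1 + exp(sqrt(2)*c)


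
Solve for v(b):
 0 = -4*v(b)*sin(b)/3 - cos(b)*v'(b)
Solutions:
 v(b) = C1*cos(b)^(4/3)


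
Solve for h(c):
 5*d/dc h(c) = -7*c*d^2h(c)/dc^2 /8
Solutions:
 h(c) = C1 + C2/c^(33/7)


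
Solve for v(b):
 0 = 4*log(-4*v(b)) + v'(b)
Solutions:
 Integral(1/(log(-_y) + 2*log(2)), (_y, v(b)))/4 = C1 - b


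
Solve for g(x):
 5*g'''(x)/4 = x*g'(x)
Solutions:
 g(x) = C1 + Integral(C2*airyai(10^(2/3)*x/5) + C3*airybi(10^(2/3)*x/5), x)


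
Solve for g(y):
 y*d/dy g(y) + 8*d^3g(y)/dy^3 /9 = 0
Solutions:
 g(y) = C1 + Integral(C2*airyai(-3^(2/3)*y/2) + C3*airybi(-3^(2/3)*y/2), y)


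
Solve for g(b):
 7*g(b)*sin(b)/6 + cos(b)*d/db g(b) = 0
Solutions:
 g(b) = C1*cos(b)^(7/6)


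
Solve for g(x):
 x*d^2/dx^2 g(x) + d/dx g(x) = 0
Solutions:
 g(x) = C1 + C2*log(x)


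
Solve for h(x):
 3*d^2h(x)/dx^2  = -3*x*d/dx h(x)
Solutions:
 h(x) = C1 + C2*erf(sqrt(2)*x/2)


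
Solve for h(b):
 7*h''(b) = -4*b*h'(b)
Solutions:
 h(b) = C1 + C2*erf(sqrt(14)*b/7)


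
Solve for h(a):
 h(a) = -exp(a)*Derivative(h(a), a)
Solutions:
 h(a) = C1*exp(exp(-a))


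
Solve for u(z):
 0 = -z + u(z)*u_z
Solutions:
 u(z) = -sqrt(C1 + z^2)
 u(z) = sqrt(C1 + z^2)


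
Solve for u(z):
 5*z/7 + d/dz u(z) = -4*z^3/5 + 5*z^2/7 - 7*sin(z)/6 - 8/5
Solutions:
 u(z) = C1 - z^4/5 + 5*z^3/21 - 5*z^2/14 - 8*z/5 + 7*cos(z)/6


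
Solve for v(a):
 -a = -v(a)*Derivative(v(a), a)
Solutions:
 v(a) = -sqrt(C1 + a^2)
 v(a) = sqrt(C1 + a^2)


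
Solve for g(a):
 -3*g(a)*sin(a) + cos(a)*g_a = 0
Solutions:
 g(a) = C1/cos(a)^3


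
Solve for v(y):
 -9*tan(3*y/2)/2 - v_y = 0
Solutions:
 v(y) = C1 + 3*log(cos(3*y/2))


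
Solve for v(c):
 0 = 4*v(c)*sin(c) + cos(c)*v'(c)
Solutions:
 v(c) = C1*cos(c)^4


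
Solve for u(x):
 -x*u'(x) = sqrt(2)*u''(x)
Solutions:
 u(x) = C1 + C2*erf(2^(1/4)*x/2)


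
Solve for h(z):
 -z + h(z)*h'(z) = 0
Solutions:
 h(z) = -sqrt(C1 + z^2)
 h(z) = sqrt(C1 + z^2)


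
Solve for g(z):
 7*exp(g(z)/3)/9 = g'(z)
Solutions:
 g(z) = 3*log(-1/(C1 + 7*z)) + 9*log(3)


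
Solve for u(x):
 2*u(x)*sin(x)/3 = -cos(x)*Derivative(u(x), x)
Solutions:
 u(x) = C1*cos(x)^(2/3)


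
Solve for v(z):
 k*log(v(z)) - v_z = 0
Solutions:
 li(v(z)) = C1 + k*z


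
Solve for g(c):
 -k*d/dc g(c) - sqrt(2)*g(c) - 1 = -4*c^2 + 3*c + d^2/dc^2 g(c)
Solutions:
 g(c) = C1*exp(c*(-k + sqrt(k^2 - 4*sqrt(2)))/2) + C2*exp(-c*(k + sqrt(k^2 - 4*sqrt(2)))/2) + 2*sqrt(2)*c^2 - 4*c*k - 3*sqrt(2)*c/2 + 2*sqrt(2)*k^2 + 3*k/2 - 4 - sqrt(2)/2


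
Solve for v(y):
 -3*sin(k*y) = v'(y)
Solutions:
 v(y) = C1 + 3*cos(k*y)/k


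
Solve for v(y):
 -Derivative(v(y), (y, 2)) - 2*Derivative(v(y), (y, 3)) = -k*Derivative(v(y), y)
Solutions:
 v(y) = C1 + C2*exp(y*(sqrt(8*k + 1) - 1)/4) + C3*exp(-y*(sqrt(8*k + 1) + 1)/4)


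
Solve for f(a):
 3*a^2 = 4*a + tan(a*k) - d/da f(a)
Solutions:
 f(a) = C1 - a^3 + 2*a^2 + Piecewise((-log(cos(a*k))/k, Ne(k, 0)), (0, True))


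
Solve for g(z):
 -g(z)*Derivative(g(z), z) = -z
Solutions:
 g(z) = -sqrt(C1 + z^2)
 g(z) = sqrt(C1 + z^2)


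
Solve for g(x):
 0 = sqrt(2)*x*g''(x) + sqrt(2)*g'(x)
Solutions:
 g(x) = C1 + C2*log(x)


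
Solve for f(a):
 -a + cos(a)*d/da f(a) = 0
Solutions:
 f(a) = C1 + Integral(a/cos(a), a)


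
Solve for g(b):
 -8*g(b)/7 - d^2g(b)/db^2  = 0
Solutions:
 g(b) = C1*sin(2*sqrt(14)*b/7) + C2*cos(2*sqrt(14)*b/7)


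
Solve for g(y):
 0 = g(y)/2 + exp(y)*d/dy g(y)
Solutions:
 g(y) = C1*exp(exp(-y)/2)


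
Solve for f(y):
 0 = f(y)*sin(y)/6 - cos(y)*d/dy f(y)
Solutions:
 f(y) = C1/cos(y)^(1/6)


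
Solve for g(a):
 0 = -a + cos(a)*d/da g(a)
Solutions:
 g(a) = C1 + Integral(a/cos(a), a)


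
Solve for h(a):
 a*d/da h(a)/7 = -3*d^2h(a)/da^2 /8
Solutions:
 h(a) = C1 + C2*erf(2*sqrt(21)*a/21)


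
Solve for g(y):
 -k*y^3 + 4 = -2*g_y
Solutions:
 g(y) = C1 + k*y^4/8 - 2*y


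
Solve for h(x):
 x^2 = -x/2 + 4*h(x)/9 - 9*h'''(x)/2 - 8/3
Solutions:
 h(x) = C3*exp(2*3^(2/3)*x/9) + 9*x^2/4 + 9*x/8 + (C1*sin(3^(1/6)*x/3) + C2*cos(3^(1/6)*x/3))*exp(-3^(2/3)*x/9) + 6


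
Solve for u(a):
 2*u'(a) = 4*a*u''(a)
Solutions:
 u(a) = C1 + C2*a^(3/2)


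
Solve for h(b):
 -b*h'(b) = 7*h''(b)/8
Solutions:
 h(b) = C1 + C2*erf(2*sqrt(7)*b/7)


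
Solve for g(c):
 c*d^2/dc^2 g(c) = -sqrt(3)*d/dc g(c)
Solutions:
 g(c) = C1 + C2*c^(1 - sqrt(3))


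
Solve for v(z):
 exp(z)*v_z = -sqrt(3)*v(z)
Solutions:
 v(z) = C1*exp(sqrt(3)*exp(-z))


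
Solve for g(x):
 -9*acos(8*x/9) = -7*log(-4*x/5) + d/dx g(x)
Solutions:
 g(x) = C1 + 7*x*log(-x) - 9*x*acos(8*x/9) - 7*x*log(5) - 7*x + 14*x*log(2) + 9*sqrt(81 - 64*x^2)/8


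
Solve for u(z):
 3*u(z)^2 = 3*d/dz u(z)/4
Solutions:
 u(z) = -1/(C1 + 4*z)


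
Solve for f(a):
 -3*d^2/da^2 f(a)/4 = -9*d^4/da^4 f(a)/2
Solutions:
 f(a) = C1 + C2*a + C3*exp(-sqrt(6)*a/6) + C4*exp(sqrt(6)*a/6)


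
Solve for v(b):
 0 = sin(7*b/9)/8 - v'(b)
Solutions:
 v(b) = C1 - 9*cos(7*b/9)/56


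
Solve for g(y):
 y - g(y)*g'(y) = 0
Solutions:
 g(y) = -sqrt(C1 + y^2)
 g(y) = sqrt(C1 + y^2)


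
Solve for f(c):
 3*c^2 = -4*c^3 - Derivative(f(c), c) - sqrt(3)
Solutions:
 f(c) = C1 - c^4 - c^3 - sqrt(3)*c


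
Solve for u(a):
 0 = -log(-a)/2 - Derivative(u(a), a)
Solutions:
 u(a) = C1 - a*log(-a)/2 + a/2


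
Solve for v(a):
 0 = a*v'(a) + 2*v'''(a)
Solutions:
 v(a) = C1 + Integral(C2*airyai(-2^(2/3)*a/2) + C3*airybi(-2^(2/3)*a/2), a)


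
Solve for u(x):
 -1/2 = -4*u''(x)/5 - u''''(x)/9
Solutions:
 u(x) = C1 + C2*x + C3*sin(6*sqrt(5)*x/5) + C4*cos(6*sqrt(5)*x/5) + 5*x^2/16


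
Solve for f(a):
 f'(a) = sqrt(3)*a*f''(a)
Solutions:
 f(a) = C1 + C2*a^(sqrt(3)/3 + 1)


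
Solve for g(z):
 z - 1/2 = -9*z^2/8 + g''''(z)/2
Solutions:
 g(z) = C1 + C2*z + C3*z^2 + C4*z^3 + z^6/160 + z^5/60 - z^4/24


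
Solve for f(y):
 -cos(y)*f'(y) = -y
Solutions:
 f(y) = C1 + Integral(y/cos(y), y)


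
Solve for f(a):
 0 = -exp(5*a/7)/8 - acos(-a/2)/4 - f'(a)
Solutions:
 f(a) = C1 - a*acos(-a/2)/4 - sqrt(4 - a^2)/4 - 7*exp(5*a/7)/40


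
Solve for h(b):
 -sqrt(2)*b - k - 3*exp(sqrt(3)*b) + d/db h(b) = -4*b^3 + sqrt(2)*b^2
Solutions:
 h(b) = C1 - b^4 + sqrt(2)*b^3/3 + sqrt(2)*b^2/2 + b*k + sqrt(3)*exp(sqrt(3)*b)


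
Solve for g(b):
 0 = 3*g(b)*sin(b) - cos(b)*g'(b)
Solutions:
 g(b) = C1/cos(b)^3


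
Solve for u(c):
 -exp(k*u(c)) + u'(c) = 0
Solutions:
 u(c) = Piecewise((log(-1/(C1*k + c*k))/k, Ne(k, 0)), (nan, True))
 u(c) = Piecewise((C1 + c, Eq(k, 0)), (nan, True))


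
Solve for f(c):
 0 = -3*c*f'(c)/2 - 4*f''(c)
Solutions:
 f(c) = C1 + C2*erf(sqrt(3)*c/4)


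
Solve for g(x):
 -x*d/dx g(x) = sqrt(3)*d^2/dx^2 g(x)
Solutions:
 g(x) = C1 + C2*erf(sqrt(2)*3^(3/4)*x/6)


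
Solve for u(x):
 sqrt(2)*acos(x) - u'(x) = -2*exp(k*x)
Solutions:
 u(x) = C1 + sqrt(2)*(x*acos(x) - sqrt(1 - x^2)) + 2*Piecewise((exp(k*x)/k, Ne(k, 0)), (x, True))


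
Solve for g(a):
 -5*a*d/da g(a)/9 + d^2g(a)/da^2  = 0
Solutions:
 g(a) = C1 + C2*erfi(sqrt(10)*a/6)


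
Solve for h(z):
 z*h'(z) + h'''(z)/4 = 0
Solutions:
 h(z) = C1 + Integral(C2*airyai(-2^(2/3)*z) + C3*airybi(-2^(2/3)*z), z)


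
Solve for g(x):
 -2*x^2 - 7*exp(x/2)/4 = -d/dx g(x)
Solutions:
 g(x) = C1 + 2*x^3/3 + 7*exp(x/2)/2


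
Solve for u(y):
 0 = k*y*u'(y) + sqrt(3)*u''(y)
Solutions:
 u(y) = Piecewise((-sqrt(2)*3^(1/4)*sqrt(pi)*C1*erf(sqrt(2)*3^(3/4)*sqrt(k)*y/6)/(2*sqrt(k)) - C2, (k > 0) | (k < 0)), (-C1*y - C2, True))


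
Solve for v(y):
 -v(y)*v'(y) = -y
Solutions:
 v(y) = -sqrt(C1 + y^2)
 v(y) = sqrt(C1 + y^2)


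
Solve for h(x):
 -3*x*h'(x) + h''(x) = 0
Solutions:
 h(x) = C1 + C2*erfi(sqrt(6)*x/2)


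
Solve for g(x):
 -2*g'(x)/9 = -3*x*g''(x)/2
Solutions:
 g(x) = C1 + C2*x^(31/27)


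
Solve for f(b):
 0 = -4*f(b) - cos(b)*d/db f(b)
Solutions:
 f(b) = C1*(sin(b)^2 - 2*sin(b) + 1)/(sin(b)^2 + 2*sin(b) + 1)


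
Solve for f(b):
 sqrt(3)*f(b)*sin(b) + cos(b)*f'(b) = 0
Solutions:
 f(b) = C1*cos(b)^(sqrt(3))


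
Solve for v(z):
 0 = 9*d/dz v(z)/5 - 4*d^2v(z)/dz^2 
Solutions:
 v(z) = C1 + C2*exp(9*z/20)


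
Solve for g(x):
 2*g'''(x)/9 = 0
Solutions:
 g(x) = C1 + C2*x + C3*x^2


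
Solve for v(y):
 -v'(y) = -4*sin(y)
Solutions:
 v(y) = C1 - 4*cos(y)


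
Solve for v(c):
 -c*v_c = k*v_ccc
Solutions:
 v(c) = C1 + Integral(C2*airyai(c*(-1/k)^(1/3)) + C3*airybi(c*(-1/k)^(1/3)), c)


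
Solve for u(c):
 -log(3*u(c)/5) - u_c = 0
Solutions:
 Integral(1/(log(_y) - log(5) + log(3)), (_y, u(c))) = C1 - c
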